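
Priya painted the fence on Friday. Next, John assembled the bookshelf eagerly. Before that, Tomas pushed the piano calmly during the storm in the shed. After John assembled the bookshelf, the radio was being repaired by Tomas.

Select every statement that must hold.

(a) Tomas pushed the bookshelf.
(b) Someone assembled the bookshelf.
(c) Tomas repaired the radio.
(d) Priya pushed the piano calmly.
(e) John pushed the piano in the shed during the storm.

(a) Not entailed — Tomas pushed the piano, not the bookshelf; the bookshelf belongs to the assembling event.
(b) Entailed — every conjunct here is already in the original assembling event.
(c) Not entailed — 'was repairing' is progressive on an accomplishment; it does not entail the completed 'repaired'.
(d) Not entailed — the passage has Tomas pushing the piano, not Priya.
(e) Not entailed — the passage has Tomas pushing the piano, not John.

(b)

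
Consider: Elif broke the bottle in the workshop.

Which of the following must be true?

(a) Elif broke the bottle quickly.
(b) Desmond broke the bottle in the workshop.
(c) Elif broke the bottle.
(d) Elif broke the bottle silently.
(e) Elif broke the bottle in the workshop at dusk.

(c)

(a) Not entailed — 'quickly' adds information not in the original event.
(b) Not entailed — the passage has Elif breaking the bottle, not Desmond.
(c) Entailed — dropping 'in the workshop' leaves a sub-description the original still satisfies.
(d) Not entailed — 'silently' adds information not in the original event.
(e) Not entailed — 'at dusk' adds information not in the original event.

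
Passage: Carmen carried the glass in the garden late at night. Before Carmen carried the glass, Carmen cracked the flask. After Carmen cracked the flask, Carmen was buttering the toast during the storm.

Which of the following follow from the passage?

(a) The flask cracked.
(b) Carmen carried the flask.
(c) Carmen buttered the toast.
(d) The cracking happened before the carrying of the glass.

(a) Entailed — 'Carmen cracked the flask' is causative; it entails the inchoative 'the flask cracked'.
(b) Not entailed — Carmen carried the glass, not the flask; the flask belongs to the cracking event.
(c) Not entailed — 'was buttering' is progressive on an accomplishment; it does not entail the completed 'buttered'.
(d) Entailed — the narrative places the cracking before the carrying.

(a), (d)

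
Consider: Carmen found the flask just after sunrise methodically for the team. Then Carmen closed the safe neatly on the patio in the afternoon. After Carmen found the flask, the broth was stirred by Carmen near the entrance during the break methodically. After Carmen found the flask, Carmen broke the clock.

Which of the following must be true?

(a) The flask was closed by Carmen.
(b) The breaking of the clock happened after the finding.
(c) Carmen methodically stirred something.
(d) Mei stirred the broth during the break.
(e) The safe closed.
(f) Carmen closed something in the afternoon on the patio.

(b), (c), (e), (f)

(a) Not entailed — Carmen closed the safe, not the flask; the flask belongs to the finding event.
(b) Entailed — the narrative places the finding before the breaking.
(c) Entailed — dropping 'near the entrance', 'during the break' and generalizing the patient leaves a sub-description the original still satisfies.
(d) Not entailed — the passage has Carmen stirring the broth, not Mei.
(e) Entailed — 'Carmen closed the safe' is causative; it entails the inchoative 'the safe closed'.
(f) Entailed — this follows by dropping conjuncts from the closing event's description.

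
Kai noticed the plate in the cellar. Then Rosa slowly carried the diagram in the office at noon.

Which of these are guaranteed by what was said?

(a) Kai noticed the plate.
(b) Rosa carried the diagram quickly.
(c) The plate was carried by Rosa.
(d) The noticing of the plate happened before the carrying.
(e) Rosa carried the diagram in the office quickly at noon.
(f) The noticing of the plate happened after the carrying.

(a) Entailed — every conjunct here is already in the original noticing event.
(b) Not entailed — 'quickly' adds a manner not in (and inconsistent with) the original.
(c) Not entailed — Rosa carried the diagram, not the plate; the plate belongs to the noticing event.
(d) Entailed — the narrative places the noticing before the carrying.
(e) Not entailed — 'quickly' adds a manner not in (and inconsistent with) the original.
(f) Not entailed — the narrative places the noticing before the carrying, not after.

(a), (d)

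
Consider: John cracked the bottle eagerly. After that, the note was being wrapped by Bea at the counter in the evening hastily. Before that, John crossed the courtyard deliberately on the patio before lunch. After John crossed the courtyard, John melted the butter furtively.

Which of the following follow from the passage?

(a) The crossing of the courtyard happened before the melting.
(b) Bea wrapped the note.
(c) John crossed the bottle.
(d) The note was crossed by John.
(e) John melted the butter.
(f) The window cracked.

(a), (e)

(a) Entailed — the narrative places the crossing before the melting.
(b) Not entailed — 'was wrapping' is progressive on an accomplishment; it does not entail the completed 'wrapped'.
(c) Not entailed — John crossed the courtyard, not the bottle; the bottle belongs to the cracking event.
(d) Not entailed — John crossed the courtyard, not the note; the note belongs to the wrapping event.
(e) Entailed — this follows by dropping conjuncts from the melting event's description.
(f) Not entailed — the bottle is what cracked, not the window.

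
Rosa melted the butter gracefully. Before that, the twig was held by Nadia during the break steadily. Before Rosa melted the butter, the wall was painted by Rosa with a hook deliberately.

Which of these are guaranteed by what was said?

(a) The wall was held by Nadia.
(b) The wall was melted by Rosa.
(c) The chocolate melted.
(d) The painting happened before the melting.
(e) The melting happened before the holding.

(a) Not entailed — Nadia held the twig, not the wall; the wall belongs to the painting event.
(b) Not entailed — Rosa melted the butter, not the wall; the wall belongs to the painting event.
(c) Not entailed — the butter is what melted, not the chocolate.
(d) Entailed — the narrative places the painting before the melting.
(e) Not entailed — the narrative places the holding before the melting, not after.

(d)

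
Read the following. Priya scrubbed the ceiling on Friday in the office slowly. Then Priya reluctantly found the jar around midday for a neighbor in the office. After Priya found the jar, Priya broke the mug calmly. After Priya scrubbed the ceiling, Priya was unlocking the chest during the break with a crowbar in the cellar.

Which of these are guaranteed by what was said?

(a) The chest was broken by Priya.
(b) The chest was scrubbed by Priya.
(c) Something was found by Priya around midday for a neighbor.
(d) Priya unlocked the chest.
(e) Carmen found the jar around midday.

(a) Not entailed — Priya broke the mug, not the chest; the chest belongs to the unlocking event.
(b) Not entailed — Priya scrubbed the ceiling, not the chest; the chest belongs to the unlocking event.
(c) Entailed — every conjunct here is already in the original finding event.
(d) Not entailed — 'was unlocking' is progressive on an accomplishment; it does not entail the completed 'unlocked'.
(e) Not entailed — the passage has Priya finding the jar, not Carmen.

(c)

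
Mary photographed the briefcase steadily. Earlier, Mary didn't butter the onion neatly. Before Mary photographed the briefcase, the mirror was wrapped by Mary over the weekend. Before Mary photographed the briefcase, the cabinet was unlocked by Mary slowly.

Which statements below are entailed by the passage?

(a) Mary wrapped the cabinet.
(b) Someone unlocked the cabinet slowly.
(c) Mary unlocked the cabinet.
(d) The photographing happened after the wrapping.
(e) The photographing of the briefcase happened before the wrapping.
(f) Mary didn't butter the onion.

(a) Not entailed — Mary wrapped the mirror, not the cabinet; the cabinet belongs to the unlocking event.
(b) Entailed — generalizing the agent leaves a sub-description the original still satisfies.
(c) Entailed — the original entails any weakening of itself; this just drops 'slowly'.
(d) Entailed — the narrative places the wrapping before the photographing.
(e) Not entailed — the narrative places the wrapping before the photographing, not after.
(f) Not entailed — dropping 'neatly' under negation is not valid — the original leaves open that Mary buttered the onion some other way.

(b), (c), (d)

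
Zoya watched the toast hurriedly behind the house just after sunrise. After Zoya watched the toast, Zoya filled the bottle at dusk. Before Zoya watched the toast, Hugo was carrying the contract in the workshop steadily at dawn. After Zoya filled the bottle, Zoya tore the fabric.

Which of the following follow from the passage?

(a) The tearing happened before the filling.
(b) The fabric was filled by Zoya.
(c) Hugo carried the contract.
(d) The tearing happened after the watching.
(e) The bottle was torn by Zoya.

(a) Not entailed — the narrative places the filling before the tearing, not after.
(b) Not entailed — Zoya filled the bottle, not the fabric; the fabric belongs to the tearing event.
(c) Entailed — 'carry' is an activity; 'was carrying' entails that some carrying happened, so 'carried' holds.
(d) Entailed — the narrative places the watching before the tearing.
(e) Not entailed — Zoya tore the fabric, not the bottle; the bottle belongs to the filling event.

(c), (d)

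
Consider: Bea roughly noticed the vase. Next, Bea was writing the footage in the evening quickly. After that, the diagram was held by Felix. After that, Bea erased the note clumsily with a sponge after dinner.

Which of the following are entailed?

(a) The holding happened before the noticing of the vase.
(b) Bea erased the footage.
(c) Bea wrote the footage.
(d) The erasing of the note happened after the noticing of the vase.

(a) Not entailed — the narrative places the noticing before the holding, not after.
(b) Not entailed — Bea erased the note, not the footage; the footage belongs to the writing event.
(c) Not entailed — 'was writing' is progressive on an accomplishment; it does not entail the completed 'wrote'.
(d) Entailed — the narrative places the noticing before the erasing.

(d)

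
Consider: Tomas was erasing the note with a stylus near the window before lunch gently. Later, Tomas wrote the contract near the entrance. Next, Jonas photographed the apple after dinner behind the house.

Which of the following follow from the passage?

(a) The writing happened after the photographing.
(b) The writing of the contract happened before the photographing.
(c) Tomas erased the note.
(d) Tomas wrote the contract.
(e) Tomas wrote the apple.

(b), (d)

(a) Not entailed — the narrative places the writing before the photographing, not after.
(b) Entailed — the narrative places the writing before the photographing.
(c) Not entailed — 'was erasing' is progressive on an accomplishment; it does not entail the completed 'erased'.
(d) Entailed — this follows by dropping conjuncts from the writing event's description.
(e) Not entailed — Tomas wrote the contract, not the apple; the apple belongs to the photographing event.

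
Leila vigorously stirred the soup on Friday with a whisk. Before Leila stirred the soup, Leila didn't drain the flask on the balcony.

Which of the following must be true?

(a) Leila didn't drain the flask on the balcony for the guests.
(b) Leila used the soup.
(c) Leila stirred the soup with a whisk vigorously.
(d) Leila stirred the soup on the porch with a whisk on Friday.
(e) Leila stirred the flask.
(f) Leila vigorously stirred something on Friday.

(a) Entailed — under negation, adding a further restriction is entailed: if no such draining event occurred, none occurred for the guests either.
(b) Not entailed — the soup is the patient, not an instrument — Leila used a whisk.
(c) Entailed — the original entails any weakening of itself; this just drops 'on Friday'.
(d) Not entailed — 'on the porch' adds information not in the original event.
(e) Not entailed — Leila stirred the soup, not the flask; the flask belongs to the draining event.
(f) Entailed — the original entails any weakening of itself; this just drops 'with a whisk' and generalizes the patient.

(a), (c), (f)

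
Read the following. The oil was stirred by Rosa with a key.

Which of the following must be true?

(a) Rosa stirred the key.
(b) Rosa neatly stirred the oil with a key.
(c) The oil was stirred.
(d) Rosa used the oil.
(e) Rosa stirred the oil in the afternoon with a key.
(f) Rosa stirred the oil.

(c), (f)

(a) Not entailed — the key is the instrument, not what was stirred.
(b) Not entailed — 'neatly' adds information not in the original event.
(c) Entailed — dropping 'with a key' and generalizing the agent leaves a sub-description the original still satisfies.
(d) Not entailed — the oil is the patient, not an instrument — Rosa used a key.
(e) Not entailed — 'in the afternoon' adds information not in the original event.
(f) Entailed — the original entails any weakening of itself; this just drops 'with a key'.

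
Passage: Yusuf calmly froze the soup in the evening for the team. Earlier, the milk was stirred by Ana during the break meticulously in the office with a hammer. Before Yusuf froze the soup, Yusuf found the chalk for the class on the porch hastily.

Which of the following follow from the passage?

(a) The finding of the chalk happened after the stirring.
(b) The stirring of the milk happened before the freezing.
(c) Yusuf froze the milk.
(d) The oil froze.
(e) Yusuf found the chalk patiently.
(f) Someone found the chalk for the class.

(a) Not entailed — the narrative doesn't order the stirring relative to the finding.
(b) Entailed — the narrative places the stirring before the freezing.
(c) Not entailed — Yusuf froze the soup, not the milk; the milk belongs to the stirring event.
(d) Not entailed — the soup is what froze, not the oil.
(e) Not entailed — 'patiently' adds a manner not in (and inconsistent with) the original.
(f) Entailed — dropping 'on the porch', 'hastily' and generalizing the agent leaves a sub-description the original still satisfies.

(b), (f)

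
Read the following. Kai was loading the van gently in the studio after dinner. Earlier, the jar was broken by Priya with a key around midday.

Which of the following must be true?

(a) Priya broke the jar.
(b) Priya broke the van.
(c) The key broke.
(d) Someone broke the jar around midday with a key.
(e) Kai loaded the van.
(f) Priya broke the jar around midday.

(a) Entailed — this follows by dropping conjuncts from the breaking event's description.
(b) Not entailed — Priya broke the jar, not the van; the van belongs to the loading event.
(c) Not entailed — the jar is what broke, not the key.
(d) Entailed — generalizing the agent leaves a sub-description the original still satisfies.
(e) Not entailed — 'was loading' is progressive on an accomplishment; it does not entail the completed 'loaded'.
(f) Entailed — this follows by dropping conjuncts from the breaking event's description.

(a), (d), (f)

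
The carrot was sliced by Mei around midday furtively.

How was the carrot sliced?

furtively

'furtively' marks the manner of the slicing event.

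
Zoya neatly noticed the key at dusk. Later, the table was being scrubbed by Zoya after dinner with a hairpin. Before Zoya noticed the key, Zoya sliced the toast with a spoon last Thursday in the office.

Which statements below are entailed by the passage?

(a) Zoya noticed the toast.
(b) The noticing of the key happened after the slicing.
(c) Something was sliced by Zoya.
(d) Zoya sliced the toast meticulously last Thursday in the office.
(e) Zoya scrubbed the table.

(a) Not entailed — Zoya noticed the key, not the toast; the toast belongs to the slicing event.
(b) Entailed — the narrative places the slicing before the noticing.
(c) Entailed — the original entails any weakening of itself; this just drops 'with a spoon', 'last Thursday', 'in the office' and generalizes the patient.
(d) Not entailed — 'meticulously' adds information not in the original event.
(e) Entailed — 'scrub' is an activity; 'was scrubbing' entails that some scrubbing happened, so 'scrubbed' holds.

(b), (c), (e)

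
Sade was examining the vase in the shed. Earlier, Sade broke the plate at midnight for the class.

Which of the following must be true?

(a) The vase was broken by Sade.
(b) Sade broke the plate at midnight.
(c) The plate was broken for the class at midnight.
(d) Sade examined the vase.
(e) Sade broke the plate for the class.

(b), (c), (d), (e)

(a) Not entailed — Sade broke the plate, not the vase; the vase belongs to the examining event.
(b) Entailed — this follows by dropping conjuncts from the breaking event's description.
(c) Entailed — this follows by dropping conjuncts from the breaking event's description.
(d) Entailed — 'examine' is an activity; 'was examining' entails that some examining happened, so 'examined' holds.
(e) Entailed — dropping 'at midnight' leaves a sub-description the original still satisfies.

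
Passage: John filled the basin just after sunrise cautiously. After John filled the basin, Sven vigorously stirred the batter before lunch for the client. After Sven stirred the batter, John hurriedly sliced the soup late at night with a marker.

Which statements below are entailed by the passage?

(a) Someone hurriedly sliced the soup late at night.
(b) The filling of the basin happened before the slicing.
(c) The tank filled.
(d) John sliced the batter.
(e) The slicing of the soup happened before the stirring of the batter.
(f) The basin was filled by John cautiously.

(a) Entailed — this follows by dropping conjuncts from the slicing event's description.
(b) Entailed — the narrative places the filling before the slicing.
(c) Not entailed — the basin is what filled, not the tank.
(d) Not entailed — John sliced the soup, not the batter; the batter belongs to the stirring event.
(e) Not entailed — the narrative places the stirring before the slicing, not after.
(f) Entailed — this follows by dropping conjuncts from the filling event's description.

(a), (b), (f)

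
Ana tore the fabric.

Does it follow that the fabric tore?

yes

'Ana tore the fabric' is the causative; it entails the inchoative 'the fabric tore'.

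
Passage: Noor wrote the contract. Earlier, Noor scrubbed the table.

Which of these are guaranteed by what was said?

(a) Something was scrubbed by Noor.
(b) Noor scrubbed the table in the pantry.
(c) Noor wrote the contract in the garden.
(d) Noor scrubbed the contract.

(a)

(a) Entailed — this follows by dropping conjuncts from the scrubbing event's description.
(b) Not entailed — 'in the pantry' adds information not in the original event.
(c) Not entailed — 'in the garden' adds information not in the original event.
(d) Not entailed — Noor scrubbed the table, not the contract; the contract belongs to the writing event.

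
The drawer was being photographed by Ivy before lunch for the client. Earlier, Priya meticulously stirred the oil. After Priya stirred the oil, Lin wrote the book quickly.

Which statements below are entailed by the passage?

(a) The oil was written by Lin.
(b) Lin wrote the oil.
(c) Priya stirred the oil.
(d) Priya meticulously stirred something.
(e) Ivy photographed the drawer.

(c), (d)

(a) Not entailed — Lin wrote the book, not the oil; the oil belongs to the stirring event.
(b) Not entailed — Lin wrote the book, not the oil; the oil belongs to the stirring event.
(c) Entailed — the original entails any weakening of itself; this just drops 'meticulously'.
(d) Entailed — the original entails any weakening of itself; this just generalizes the patient.
(e) Not entailed — 'was photographing' is progressive on an accomplishment; it does not entail the completed 'photographed'.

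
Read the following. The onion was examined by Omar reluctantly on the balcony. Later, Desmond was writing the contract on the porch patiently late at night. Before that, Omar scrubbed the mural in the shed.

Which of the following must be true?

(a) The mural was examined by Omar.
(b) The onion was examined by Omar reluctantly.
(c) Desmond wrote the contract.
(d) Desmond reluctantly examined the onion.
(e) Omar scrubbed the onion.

(a) Not entailed — Omar examined the onion, not the mural; the mural belongs to the scrubbing event.
(b) Entailed — the original entails any weakening of itself; this just drops 'on the balcony'.
(c) Not entailed — 'was writing' is progressive on an accomplishment; it does not entail the completed 'wrote'.
(d) Not entailed — the passage has Omar examining the onion, not Desmond.
(e) Not entailed — Omar scrubbed the mural, not the onion; the onion belongs to the examining event.

(b)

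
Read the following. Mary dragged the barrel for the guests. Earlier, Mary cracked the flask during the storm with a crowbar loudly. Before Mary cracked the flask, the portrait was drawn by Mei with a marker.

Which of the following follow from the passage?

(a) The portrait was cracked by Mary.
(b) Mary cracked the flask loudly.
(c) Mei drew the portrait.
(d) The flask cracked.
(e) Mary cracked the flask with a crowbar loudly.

(b), (c), (d), (e)

(a) Not entailed — Mary cracked the flask, not the portrait; the portrait belongs to the drawing event.
(b) Entailed — this follows by dropping conjuncts from the cracking event's description.
(c) Entailed — this follows by dropping conjuncts from the drawing event's description.
(d) Entailed — 'Mary cracked the flask' is causative; it entails the inchoative 'the flask cracked'.
(e) Entailed — the original entails any weakening of itself; this just drops 'during the storm'.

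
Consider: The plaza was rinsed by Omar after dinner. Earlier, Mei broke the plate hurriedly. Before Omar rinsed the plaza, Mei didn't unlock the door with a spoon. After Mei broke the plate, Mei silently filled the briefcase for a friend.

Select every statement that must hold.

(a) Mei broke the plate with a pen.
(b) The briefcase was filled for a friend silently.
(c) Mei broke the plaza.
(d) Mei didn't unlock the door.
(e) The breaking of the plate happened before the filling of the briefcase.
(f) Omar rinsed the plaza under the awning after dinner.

(a) Not entailed — 'with a pen' adds information not in the original event.
(b) Entailed — every conjunct here is already in the original filling event.
(c) Not entailed — Mei broke the plate, not the plaza; the plaza belongs to the rinsing event.
(d) Not entailed — dropping 'with a spoon' under negation is not valid — the original leaves open that Mei unlocked the door some other way.
(e) Entailed — the narrative places the breaking before the filling.
(f) Not entailed — 'under the awning' adds information not in the original event.

(b), (e)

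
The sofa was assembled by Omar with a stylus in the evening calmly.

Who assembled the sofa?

'Omar' marks the agent of the assembling event.

Omar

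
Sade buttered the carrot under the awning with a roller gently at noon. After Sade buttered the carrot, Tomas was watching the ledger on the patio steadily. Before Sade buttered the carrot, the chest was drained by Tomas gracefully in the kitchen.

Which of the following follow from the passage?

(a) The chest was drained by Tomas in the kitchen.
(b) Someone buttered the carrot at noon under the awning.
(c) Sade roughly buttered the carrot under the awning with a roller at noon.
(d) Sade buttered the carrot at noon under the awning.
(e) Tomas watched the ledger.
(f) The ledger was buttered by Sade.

(a) Entailed — the original entails any weakening of itself; this just drops 'gracefully'.
(b) Entailed — this follows by dropping conjuncts from the buttering event's description.
(c) Not entailed — 'roughly' adds a manner not in (and inconsistent with) the original.
(d) Entailed — this follows by dropping conjuncts from the buttering event's description.
(e) Entailed — 'watch' is an activity; 'was watching' entails that some watching happened, so 'watched' holds.
(f) Not entailed — Sade buttered the carrot, not the ledger; the ledger belongs to the watching event.

(a), (b), (d), (e)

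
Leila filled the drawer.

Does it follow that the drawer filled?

'Leila filled the drawer' is the causative; it entails the inchoative 'the drawer filled'.

yes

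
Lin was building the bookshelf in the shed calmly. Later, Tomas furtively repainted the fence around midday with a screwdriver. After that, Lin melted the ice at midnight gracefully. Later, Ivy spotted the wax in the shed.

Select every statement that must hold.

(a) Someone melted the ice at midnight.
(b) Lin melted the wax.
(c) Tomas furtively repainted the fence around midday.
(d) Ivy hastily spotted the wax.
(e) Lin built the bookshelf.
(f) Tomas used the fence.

(a) Entailed — this follows by dropping conjuncts from the melting event's description.
(b) Not entailed — Lin melted the ice, not the wax; the wax belongs to the spotting event.
(c) Entailed — every conjunct here is already in the original repainting event.
(d) Not entailed — 'hastily' adds information not in the original event.
(e) Not entailed — 'was building' is progressive on an accomplishment; it does not entail the completed 'built'.
(f) Not entailed — the fence is the patient, not an instrument — Tomas used a screwdriver.

(a), (c)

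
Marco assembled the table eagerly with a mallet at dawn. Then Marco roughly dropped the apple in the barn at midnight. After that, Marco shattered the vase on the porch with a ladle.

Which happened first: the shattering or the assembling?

the assembling

The connectives place the assembling before the shattering.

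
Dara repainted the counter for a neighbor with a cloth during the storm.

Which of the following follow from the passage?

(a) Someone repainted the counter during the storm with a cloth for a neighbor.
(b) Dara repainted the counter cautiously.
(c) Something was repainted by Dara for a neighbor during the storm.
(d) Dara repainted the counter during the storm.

(a), (c), (d)

(a) Entailed — this follows by dropping conjuncts from the repainting event's description.
(b) Not entailed — 'cautiously' adds information not in the original event.
(c) Entailed — dropping 'with a cloth' and generalizing the patient leaves a sub-description the original still satisfies.
(d) Entailed — dropping 'with a cloth', 'for a neighbor' leaves a sub-description the original still satisfies.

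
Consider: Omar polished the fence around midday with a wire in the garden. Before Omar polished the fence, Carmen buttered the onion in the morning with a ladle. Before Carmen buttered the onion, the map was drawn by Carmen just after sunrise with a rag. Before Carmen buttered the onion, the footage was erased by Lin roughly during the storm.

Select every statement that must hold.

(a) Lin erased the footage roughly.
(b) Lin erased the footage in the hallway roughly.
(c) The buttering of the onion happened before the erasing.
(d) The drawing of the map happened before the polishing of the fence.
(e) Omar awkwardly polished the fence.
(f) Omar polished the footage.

(a), (d)

(a) Entailed — dropping 'during the storm' leaves a sub-description the original still satisfies.
(b) Not entailed — 'in the hallway' adds information not in the original event.
(c) Not entailed — the narrative places the erasing before the buttering, not after.
(d) Entailed — the narrative places the drawing before the polishing.
(e) Not entailed — 'awkwardly' adds information not in the original event.
(f) Not entailed — Omar polished the fence, not the footage; the footage belongs to the erasing event.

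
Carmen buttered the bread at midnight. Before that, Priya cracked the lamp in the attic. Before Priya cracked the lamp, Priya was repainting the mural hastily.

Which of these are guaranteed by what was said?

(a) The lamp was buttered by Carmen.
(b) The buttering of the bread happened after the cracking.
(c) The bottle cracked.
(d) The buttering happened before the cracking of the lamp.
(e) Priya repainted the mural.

(b)

(a) Not entailed — Carmen buttered the bread, not the lamp; the lamp belongs to the cracking event.
(b) Entailed — the narrative places the cracking before the buttering.
(c) Not entailed — the lamp is what cracked, not the bottle.
(d) Not entailed — the narrative places the cracking before the buttering, not after.
(e) Not entailed — 'was repainting' is progressive on an accomplishment; it does not entail the completed 'repainted'.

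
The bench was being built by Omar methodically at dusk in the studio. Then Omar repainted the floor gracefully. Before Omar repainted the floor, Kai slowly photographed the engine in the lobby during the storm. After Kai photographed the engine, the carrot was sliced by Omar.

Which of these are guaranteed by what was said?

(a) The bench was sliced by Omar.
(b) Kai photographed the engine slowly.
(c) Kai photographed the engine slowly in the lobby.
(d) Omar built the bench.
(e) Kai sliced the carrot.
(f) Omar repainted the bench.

(b), (c)

(a) Not entailed — Omar sliced the carrot, not the bench; the bench belongs to the building event.
(b) Entailed — every conjunct here is already in the original photographing event.
(c) Entailed — every conjunct here is already in the original photographing event.
(d) Not entailed — 'was building' is progressive on an accomplishment; it does not entail the completed 'built'.
(e) Not entailed — the passage has Omar slicing the carrot, not Kai.
(f) Not entailed — Omar repainted the floor, not the bench; the bench belongs to the building event.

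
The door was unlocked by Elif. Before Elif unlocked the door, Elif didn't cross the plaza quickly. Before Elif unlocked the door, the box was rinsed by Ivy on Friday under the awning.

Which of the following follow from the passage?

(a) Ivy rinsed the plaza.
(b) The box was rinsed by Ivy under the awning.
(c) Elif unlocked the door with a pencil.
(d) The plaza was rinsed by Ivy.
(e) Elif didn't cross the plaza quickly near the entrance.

(b), (e)

(a) Not entailed — Ivy rinsed the box, not the plaza; the plaza belongs to the crossing event.
(b) Entailed — every conjunct here is already in the original rinsing event.
(c) Not entailed — 'with a pencil' adds information not in the original event.
(d) Not entailed — Ivy rinsed the box, not the plaza; the plaza belongs to the crossing event.
(e) Entailed — under negation, adding a further restriction is entailed: if no such crossing event occurred, none occurred near the entrance either.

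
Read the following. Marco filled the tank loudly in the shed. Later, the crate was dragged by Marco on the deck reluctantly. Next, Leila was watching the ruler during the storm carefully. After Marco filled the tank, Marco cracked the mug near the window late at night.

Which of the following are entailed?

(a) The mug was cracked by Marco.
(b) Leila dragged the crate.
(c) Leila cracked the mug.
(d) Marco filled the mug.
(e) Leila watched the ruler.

(a) Entailed — every conjunct here is already in the original cracking event.
(b) Not entailed — the passage has Marco dragging the crate, not Leila.
(c) Not entailed — the passage has Marco cracking the mug, not Leila.
(d) Not entailed — Marco filled the tank, not the mug; the mug belongs to the cracking event.
(e) Entailed — 'watch' is an activity; 'was watching' entails that some watching happened, so 'watched' holds.

(a), (e)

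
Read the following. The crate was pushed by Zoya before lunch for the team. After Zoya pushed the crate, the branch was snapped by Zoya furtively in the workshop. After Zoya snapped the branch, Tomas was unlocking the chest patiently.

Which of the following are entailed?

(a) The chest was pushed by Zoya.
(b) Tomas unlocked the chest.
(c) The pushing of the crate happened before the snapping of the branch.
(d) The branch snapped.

(c), (d)

(a) Not entailed — Zoya pushed the crate, not the chest; the chest belongs to the unlocking event.
(b) Not entailed — 'was unlocking' is progressive on an accomplishment; it does not entail the completed 'unlocked'.
(c) Entailed — the narrative places the pushing before the snapping.
(d) Entailed — 'Zoya snapped the branch' is causative; it entails the inchoative 'the branch snapped'.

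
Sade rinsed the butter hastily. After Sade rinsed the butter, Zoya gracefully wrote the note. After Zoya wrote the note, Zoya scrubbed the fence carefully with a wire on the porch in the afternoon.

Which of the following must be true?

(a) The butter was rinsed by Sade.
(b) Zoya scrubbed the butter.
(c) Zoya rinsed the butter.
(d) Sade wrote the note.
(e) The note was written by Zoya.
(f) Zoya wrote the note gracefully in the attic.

(a), (e)

(a) Entailed — dropping 'hastily' leaves a sub-description the original still satisfies.
(b) Not entailed — Zoya scrubbed the fence, not the butter; the butter belongs to the rinsing event.
(c) Not entailed — the passage has Sade rinsing the butter, not Zoya.
(d) Not entailed — the passage has Zoya writing the note, not Sade.
(e) Entailed — this follows by dropping conjuncts from the writing event's description.
(f) Not entailed — 'in the attic' adds information not in the original event.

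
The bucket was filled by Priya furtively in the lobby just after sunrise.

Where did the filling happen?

in the lobby

'in the lobby' marks the location of the filling event.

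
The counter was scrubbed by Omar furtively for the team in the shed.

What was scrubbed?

'the counter' marks the patient of the scrubbing event.

the counter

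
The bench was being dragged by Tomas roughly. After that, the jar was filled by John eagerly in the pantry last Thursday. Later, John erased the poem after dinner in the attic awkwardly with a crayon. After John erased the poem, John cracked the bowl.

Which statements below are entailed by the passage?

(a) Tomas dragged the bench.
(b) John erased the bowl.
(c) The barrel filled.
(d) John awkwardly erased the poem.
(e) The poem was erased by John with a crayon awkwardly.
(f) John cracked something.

(a), (d), (e), (f)

(a) Entailed — 'drag' is an activity; 'was dragging' entails that some dragging happened, so 'dragged' holds.
(b) Not entailed — John erased the poem, not the bowl; the bowl belongs to the cracking event.
(c) Not entailed — the jar is what filled, not the barrel.
(d) Entailed — this follows by dropping conjuncts from the erasing event's description.
(e) Entailed — the original entails any weakening of itself; this just drops 'in the attic', 'after dinner'.
(f) Entailed — every conjunct here is already in the original cracking event.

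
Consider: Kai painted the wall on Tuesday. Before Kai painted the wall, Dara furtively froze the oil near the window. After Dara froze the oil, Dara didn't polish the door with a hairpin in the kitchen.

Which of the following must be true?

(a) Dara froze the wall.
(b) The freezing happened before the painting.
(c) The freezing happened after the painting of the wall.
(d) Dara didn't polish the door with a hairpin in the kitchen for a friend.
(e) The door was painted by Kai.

(a) Not entailed — Dara froze the oil, not the wall; the wall belongs to the painting event.
(b) Entailed — the narrative places the freezing before the painting.
(c) Not entailed — the narrative places the freezing before the painting, not after.
(d) Entailed — under negation, adding a further restriction is entailed: if no such polishing event occurred, none occurred for a friend either.
(e) Not entailed — Kai painted the wall, not the door; the door belongs to the polishing event.

(b), (d)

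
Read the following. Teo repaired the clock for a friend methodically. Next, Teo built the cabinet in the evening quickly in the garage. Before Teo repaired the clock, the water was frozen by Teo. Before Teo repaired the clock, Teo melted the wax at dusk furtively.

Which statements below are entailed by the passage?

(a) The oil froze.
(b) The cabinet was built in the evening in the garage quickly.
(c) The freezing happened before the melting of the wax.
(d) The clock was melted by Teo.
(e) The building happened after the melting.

(a) Not entailed — the water is what froze, not the oil.
(b) Entailed — this follows by dropping conjuncts from the building event's description.
(c) Not entailed — the narrative doesn't order the freezing relative to the melting.
(d) Not entailed — Teo melted the wax, not the clock; the clock belongs to the repairing event.
(e) Entailed — the narrative places the melting before the building.

(b), (e)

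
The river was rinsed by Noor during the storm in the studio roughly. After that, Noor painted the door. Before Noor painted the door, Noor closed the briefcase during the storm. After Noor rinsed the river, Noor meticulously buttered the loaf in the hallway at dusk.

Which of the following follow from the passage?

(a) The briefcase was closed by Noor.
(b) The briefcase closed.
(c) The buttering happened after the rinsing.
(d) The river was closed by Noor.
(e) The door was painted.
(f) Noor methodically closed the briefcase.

(a), (b), (c), (e)

(a) Entailed — the original entails any weakening of itself; this just drops 'during the storm'.
(b) Entailed — 'Noor closed the briefcase' is causative; it entails the inchoative 'the briefcase closed'.
(c) Entailed — the narrative places the rinsing before the buttering.
(d) Not entailed — Noor closed the briefcase, not the river; the river belongs to the rinsing event.
(e) Entailed — the original entails any weakening of itself; this just generalizes the agent.
(f) Not entailed — 'methodically' adds information not in the original event.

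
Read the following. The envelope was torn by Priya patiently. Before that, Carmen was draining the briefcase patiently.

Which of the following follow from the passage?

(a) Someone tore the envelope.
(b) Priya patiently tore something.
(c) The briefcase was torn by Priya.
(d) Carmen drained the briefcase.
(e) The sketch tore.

(a) Entailed — the original entails any weakening of itself; this just drops 'patiently' and generalizes the agent.
(b) Entailed — the original entails any weakening of itself; this just generalizes the patient.
(c) Not entailed — Priya tore the envelope, not the briefcase; the briefcase belongs to the draining event.
(d) Not entailed — 'was draining' is progressive on an accomplishment; it does not entail the completed 'drained'.
(e) Not entailed — the envelope is what tore, not the sketch.

(a), (b)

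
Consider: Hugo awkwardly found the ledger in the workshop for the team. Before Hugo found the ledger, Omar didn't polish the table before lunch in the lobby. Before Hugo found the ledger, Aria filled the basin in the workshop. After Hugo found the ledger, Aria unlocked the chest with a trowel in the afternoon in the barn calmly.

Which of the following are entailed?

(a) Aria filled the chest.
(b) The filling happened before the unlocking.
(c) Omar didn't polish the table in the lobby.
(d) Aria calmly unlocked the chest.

(b), (d)

(a) Not entailed — Aria filled the basin, not the chest; the chest belongs to the unlocking event.
(b) Entailed — the narrative places the filling before the unlocking.
(c) Not entailed — dropping 'before lunch' under negation is not valid — the original leaves open that Omar polished the table some other way.
(d) Entailed — every conjunct here is already in the original unlocking event.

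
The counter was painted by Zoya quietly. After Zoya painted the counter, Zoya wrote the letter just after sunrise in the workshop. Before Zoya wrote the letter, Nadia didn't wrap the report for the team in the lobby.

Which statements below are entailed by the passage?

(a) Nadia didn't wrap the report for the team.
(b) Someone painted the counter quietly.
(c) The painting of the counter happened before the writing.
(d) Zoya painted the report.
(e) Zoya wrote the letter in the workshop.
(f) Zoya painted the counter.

(a) Not entailed — dropping 'in the lobby' under negation is not valid — the original leaves open that Nadia wrapped the report some other way.
(b) Entailed — this follows by dropping conjuncts from the painting event's description.
(c) Entailed — the narrative places the painting before the writing.
(d) Not entailed — Zoya painted the counter, not the report; the report belongs to the wrapping event.
(e) Entailed — every conjunct here is already in the original writing event.
(f) Entailed — the original entails any weakening of itself; this just drops 'quietly'.

(b), (c), (e), (f)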